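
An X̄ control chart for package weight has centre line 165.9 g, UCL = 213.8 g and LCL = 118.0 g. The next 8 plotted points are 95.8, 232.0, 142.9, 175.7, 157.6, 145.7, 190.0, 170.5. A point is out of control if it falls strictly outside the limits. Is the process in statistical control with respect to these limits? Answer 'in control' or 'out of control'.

Compare each point to [118.0, 213.8]: sample 1 = 95.8 < LCL; sample 2 = 232.0 > UCL.

out of control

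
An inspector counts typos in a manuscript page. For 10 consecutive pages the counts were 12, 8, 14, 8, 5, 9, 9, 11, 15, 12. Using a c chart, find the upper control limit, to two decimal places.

c̄ = (12 + 8 + 14 + 8 + 5 + 9 + 9 + 11 + 15 + 12) / 10 = 103 / 10 = 10.3000
UCL = c̄ + 3√c̄ = 10.3000 + 3 × √10.3000 = 10.3000 + 3 × 3.2094 = 19.9281

19.93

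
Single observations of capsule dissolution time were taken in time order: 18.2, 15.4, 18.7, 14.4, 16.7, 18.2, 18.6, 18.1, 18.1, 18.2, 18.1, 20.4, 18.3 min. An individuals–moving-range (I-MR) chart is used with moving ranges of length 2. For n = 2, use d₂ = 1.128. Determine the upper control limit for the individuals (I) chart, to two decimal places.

X̄ = (18.2 + 15.4 + 18.7 + 14.4 + 16.7 + 18.2 + 18.6 + 18.1 + 18.1 + 18.2 + 18.1 + 20.4 + 18.3) / 13 = 17.8000
Moving ranges: 2.8, 3.3, 4.3, 2.3, 1.5, 0.4, 0.5, 0.0, 0.1, 0.1, 2.3, 2.1; M̄R̄ = 19.7000 / 12 = 1.6417
UCL = X̄ + 3·M̄R̄/d₂ = 17.8000 + 3 × 1.6417 / 1.128 = 22.1661

22.17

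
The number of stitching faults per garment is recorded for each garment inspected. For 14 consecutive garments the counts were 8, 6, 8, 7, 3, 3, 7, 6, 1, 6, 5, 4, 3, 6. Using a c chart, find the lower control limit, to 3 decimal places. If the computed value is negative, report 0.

0.000

c̄ = (8 + 6 + 8 + 7 + 3 + 3 + 7 + 6 + 1 + 6 + 5 + 4 + 3 + 6) / 14 = 73 / 14 = 5.2143
LCL = c̄ − 3√c̄ = 5.2143 − 3 × 2.2835 = -1.6362 → 0 (cannot be negative)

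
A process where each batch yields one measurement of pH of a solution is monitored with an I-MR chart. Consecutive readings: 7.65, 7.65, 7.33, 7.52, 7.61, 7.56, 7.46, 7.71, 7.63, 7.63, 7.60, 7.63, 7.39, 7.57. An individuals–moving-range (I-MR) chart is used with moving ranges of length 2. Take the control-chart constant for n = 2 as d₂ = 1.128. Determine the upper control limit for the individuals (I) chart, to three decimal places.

X̄ = (7.65 + 7.65 + 7.33 + 7.52 + 7.61 + 7.56 + 7.46 + 7.71 + 7.63 + 7.63 + 7.60 + 7.63 + 7.39 + 7.57) / 14 = 7.5671
Moving ranges: 0.00, 0.32, 0.19, 0.09, 0.05, 0.10, 0.25, 0.08, 0.00, 0.03, 0.03, 0.24, 0.18; M̄R̄ = 1.5600 / 13 = 0.1200
UCL = X̄ + 3·M̄R̄/d₂ = 7.5671 + 3 × 0.1200 / 1.128 = 7.8863

7.886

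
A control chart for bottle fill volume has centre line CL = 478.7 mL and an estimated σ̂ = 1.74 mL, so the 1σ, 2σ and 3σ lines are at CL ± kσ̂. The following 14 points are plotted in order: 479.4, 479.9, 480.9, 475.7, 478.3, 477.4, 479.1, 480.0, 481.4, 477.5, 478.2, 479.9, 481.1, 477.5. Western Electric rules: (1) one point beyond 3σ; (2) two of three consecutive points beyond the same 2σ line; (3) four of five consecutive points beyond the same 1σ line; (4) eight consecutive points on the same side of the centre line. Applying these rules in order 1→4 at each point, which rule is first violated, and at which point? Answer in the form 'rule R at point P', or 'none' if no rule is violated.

Zone of each point (C = within 1σ̂, B = 1σ̂–2σ̂, A = 2σ̂–3σ̂, * = beyond 3σ̂; sign = side of CL): 1:+C, 2:+C, 3:+B, 4:-B, 5:-C, 6:-C, 7:+C, 8:+C, 9:+B, 10:-C, 11:-C, 12:+C, 13:+B, 14:-C
No rule fires across all 14 points.

none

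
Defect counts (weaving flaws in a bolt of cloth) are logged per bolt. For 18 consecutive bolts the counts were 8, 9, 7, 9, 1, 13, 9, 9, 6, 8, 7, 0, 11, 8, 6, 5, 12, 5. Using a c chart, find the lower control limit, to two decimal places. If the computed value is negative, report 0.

0.00

c̄ = (8 + 9 + 7 + 9 + 1 + 13 + 9 + 9 + 6 + 8 + 7 + 0 + 11 + 8 + 6 + 5 + 12 + 5) / 18 = 133 / 18 = 7.3889
LCL = c̄ − 3√c̄ = 7.3889 − 3 × 2.7183 = -0.7659 → 0 (cannot be negative)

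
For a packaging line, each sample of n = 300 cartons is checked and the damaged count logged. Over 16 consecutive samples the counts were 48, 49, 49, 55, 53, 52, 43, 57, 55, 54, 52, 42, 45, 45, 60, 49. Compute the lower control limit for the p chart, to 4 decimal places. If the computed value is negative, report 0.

0.1035

p̄ = Σdᵢ / (k·n) = 808 / (16 × 300) = 0.16833
LCL = p̄ − 3·√(p̄(1−p̄)/n) = 0.16833 − 3 × 0.02160 = 0.10353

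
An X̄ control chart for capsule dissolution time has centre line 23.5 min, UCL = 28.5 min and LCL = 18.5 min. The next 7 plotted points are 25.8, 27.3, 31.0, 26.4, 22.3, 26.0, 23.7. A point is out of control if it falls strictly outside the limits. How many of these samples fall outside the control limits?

1

Compare each point to [18.5, 28.5]: sample 3 = 31.0 > UCL.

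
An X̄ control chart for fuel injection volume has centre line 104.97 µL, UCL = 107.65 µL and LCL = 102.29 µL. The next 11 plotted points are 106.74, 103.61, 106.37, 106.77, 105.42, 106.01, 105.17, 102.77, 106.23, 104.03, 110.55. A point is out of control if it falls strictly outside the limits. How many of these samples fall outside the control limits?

Compare each point to [102.29, 107.65]: sample 11 = 110.55 > UCL.

1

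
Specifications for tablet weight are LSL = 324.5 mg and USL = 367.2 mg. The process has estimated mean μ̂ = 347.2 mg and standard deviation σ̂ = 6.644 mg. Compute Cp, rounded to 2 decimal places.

Cp = (USL − LSL) / (6σ̂) = (367.2 − 324.5) / (6 × 6.644) = 42.7000 / 39.8640 = 1.0711

1.07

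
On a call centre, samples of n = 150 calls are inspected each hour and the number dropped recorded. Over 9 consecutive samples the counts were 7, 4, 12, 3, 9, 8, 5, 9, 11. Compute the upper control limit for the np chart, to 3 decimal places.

p̄ = Σdᵢ / (k·n) = 68 / (9 × 150) = 0.05037
UCL = np̄ + 3·√(np̄(1−p̄)) = 7.5556 + 3 × √(7.5556×0.94963) = 7.5556 + 3 × 2.6786 = 15.5914

15.591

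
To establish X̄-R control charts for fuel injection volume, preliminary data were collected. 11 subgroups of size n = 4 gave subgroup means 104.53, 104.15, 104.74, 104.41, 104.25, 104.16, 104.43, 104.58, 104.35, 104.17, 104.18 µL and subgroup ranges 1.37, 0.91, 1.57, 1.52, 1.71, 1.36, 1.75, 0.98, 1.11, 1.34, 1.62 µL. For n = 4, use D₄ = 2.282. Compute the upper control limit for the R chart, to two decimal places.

3.16

R̄ = (1.37 + 0.91 + 1.57 + 1.52 + 1.71 + 1.36 + 1.75 + 0.98 + 1.11 + 1.34 + 1.62) / 11 = 15.2400 / 11 = 1.3855
UCL_R = D₄·R̄ = 2.282 × 1.3855 = 3.1616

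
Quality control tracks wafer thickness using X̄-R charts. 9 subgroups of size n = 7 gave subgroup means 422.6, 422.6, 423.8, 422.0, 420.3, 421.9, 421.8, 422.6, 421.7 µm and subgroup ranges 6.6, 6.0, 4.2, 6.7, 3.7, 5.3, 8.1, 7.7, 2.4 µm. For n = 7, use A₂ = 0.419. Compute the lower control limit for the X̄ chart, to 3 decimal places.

419.784

X̄̄ = (422.6 + 422.6 + 423.8 + 422.0 + 420.3 + 421.9 + 421.8 + 422.6 + 421.7) / 9 = 3799.3000 / 9 = 422.1444
R̄ = (6.6 + 6.0 + 4.2 + 6.7 + 3.7 + 5.3 + 8.1 + 7.7 + 2.4) / 9 = 50.7000 / 9 = 5.6333
LCL = X̄̄ − A₂·R̄ = 422.1444 − 0.419 × 5.6333 = 419.7841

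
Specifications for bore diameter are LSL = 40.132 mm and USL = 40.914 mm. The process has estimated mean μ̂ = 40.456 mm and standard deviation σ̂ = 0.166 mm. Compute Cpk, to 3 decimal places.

Cpu = (USL − μ̂) / (3σ̂) = (40.914 − 40.456) / (3 × 0.166) = 0.9197; Cpl = (μ̂ − LSL) / (3σ̂) = (40.456 − 40.132) / (3 × 0.166) = 0.6506; Cpk = min(Cpu, Cpl) = 0.6506

0.651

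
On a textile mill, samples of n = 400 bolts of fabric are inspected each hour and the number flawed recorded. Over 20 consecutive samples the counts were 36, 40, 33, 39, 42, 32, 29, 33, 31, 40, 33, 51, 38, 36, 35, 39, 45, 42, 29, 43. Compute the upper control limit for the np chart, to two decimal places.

54.75

p̄ = Σdᵢ / (k·n) = 746 / (20 × 400) = 0.09325
UCL = np̄ + 3·√(np̄(1−p̄)) = 37.3000 + 3 × √(37.3000×0.90675) = 37.3000 + 3 × 5.8156 = 54.7469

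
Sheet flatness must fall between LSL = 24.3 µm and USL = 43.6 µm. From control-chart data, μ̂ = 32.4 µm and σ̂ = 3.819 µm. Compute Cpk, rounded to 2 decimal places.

Cpu = (USL − μ̂) / (3σ̂) = (43.6 − 32.4) / (3 × 3.819) = 0.9776; Cpl = (μ̂ − LSL) / (3σ̂) = (32.4 − 24.3) / (3 × 3.819) = 0.7070; Cpk = min(Cpu, Cpl) = 0.7070

0.71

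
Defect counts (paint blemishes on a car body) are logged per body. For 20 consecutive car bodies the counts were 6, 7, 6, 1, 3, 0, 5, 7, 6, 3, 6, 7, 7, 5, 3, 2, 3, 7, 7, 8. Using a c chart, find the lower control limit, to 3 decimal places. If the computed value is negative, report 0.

0.000

c̄ = (6 + 7 + 6 + 1 + 3 + 0 + 5 + 7 + 6 + 3 + 6 + 7 + 7 + 5 + 3 + 2 + 3 + 7 + 7 + 8) / 20 = 99 / 20 = 4.9500
LCL = c̄ − 3√c̄ = 4.9500 − 3 × 2.2249 = -1.7246 → 0 (cannot be negative)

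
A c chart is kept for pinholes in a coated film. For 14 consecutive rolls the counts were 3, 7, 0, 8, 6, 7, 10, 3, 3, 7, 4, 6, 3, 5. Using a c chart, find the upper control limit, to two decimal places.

c̄ = (3 + 7 + 0 + 8 + 6 + 7 + 10 + 3 + 3 + 7 + 4 + 6 + 3 + 5) / 14 = 72 / 14 = 5.1429
UCL = c̄ + 3√c̄ = 5.1429 + 3 × √5.1429 = 5.1429 + 3 × 2.2678 = 11.9462

11.95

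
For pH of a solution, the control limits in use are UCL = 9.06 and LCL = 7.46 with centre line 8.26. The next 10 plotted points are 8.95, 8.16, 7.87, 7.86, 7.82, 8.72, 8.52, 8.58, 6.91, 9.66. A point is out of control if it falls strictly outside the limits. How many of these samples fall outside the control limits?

Compare each point to [7.46, 9.06]: sample 9 = 6.91 < LCL; sample 10 = 9.66 > UCL.

2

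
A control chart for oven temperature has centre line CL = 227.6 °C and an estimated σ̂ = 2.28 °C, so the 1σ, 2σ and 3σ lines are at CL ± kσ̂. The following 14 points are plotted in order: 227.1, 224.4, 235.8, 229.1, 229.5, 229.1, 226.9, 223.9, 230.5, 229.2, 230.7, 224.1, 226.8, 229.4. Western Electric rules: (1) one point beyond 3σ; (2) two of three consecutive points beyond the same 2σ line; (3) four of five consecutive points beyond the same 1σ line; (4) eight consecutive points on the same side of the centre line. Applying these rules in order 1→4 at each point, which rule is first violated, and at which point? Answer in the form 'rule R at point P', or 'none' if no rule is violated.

rule 1 at point 3

Zone of each point (C = within 1σ̂, B = 1σ̂–2σ̂, A = 2σ̂–3σ̂, * = beyond 3σ̂; sign = side of CL): 1:-C, 2:-B, 3:+*, 4:+C, 5:+C, 6:+C, 7:-C, 8:-B, 9:+B, 10:+C, 11:+B, 12:-B, 13:-C, 14:+C
Rule 1 (one point beyond the 3σ limits) is satisfied at point 3.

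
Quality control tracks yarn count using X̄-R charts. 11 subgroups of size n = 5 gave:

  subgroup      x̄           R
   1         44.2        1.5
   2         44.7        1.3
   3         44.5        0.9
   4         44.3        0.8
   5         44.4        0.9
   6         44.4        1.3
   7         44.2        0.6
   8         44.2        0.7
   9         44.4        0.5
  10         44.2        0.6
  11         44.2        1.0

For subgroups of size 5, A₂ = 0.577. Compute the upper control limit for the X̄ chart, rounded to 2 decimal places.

X̄̄ = (44.2 + 44.7 + 44.5 + 44.3 + 44.4 + 44.4 + 44.2 + 44.2 + 44.4 + 44.2 + 44.2) / 11 = 487.7000 / 11 = 44.3364
R̄ = (1.5 + 1.3 + 0.9 + 0.8 + 0.9 + 1.3 + 0.6 + 0.7 + 0.5 + 0.6 + 1.0) / 11 = 10.1000 / 11 = 0.9182
UCL = X̄̄ + A₂·R̄ = 44.3364 + 0.577 × 0.9182 = 44.8662

44.87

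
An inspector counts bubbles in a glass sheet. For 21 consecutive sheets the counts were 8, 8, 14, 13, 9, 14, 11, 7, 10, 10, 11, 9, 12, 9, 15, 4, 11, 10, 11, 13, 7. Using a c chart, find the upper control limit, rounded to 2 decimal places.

19.91

c̄ = (8 + 8 + 14 + 13 + 9 + 14 + 11 + 7 + 10 + 10 + 11 + 9 + 12 + 9 + 15 + 4 + 11 + 10 + 11 + 13 + 7) / 21 = 216 / 21 = 10.2857
UCL = c̄ + 3√c̄ = 10.2857 + 3 × √10.2857 = 10.2857 + 3 × 3.2071 = 19.9071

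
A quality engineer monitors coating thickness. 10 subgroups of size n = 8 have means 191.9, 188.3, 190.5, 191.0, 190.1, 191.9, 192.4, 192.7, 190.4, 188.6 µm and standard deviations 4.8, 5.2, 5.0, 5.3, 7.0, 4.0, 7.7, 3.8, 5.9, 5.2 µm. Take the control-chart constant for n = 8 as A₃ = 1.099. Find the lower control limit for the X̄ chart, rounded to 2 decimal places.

X̄̄ = (191.9 + 188.3 + 190.5 + 191.0 + 190.1 + 191.9 + 192.4 + 192.7 + 190.4 + 188.6) / 10 = 190.7800
s̄ = (4.8 + 5.2 + 5.0 + 5.3 + 7.0 + 4.0 + 7.7 + 3.8 + 5.9 + 5.2) / 10 = 5.3900
LCL = X̄̄ − A₃·s̄ = 190.7800 − 1.099 × 5.3900 = 184.8564

184.86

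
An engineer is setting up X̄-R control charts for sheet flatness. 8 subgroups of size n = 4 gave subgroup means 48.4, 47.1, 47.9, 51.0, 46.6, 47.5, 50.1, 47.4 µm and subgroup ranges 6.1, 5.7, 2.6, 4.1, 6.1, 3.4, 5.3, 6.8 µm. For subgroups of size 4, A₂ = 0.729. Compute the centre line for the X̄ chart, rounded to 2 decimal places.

X̄̄ = (48.4 + 47.1 + 47.9 + 51.0 + 46.6 + 47.5 + 50.1 + 47.4) / 8 = 386.0000 / 8 = 48.2500
CL = X̄̄ = 48.2500

48.25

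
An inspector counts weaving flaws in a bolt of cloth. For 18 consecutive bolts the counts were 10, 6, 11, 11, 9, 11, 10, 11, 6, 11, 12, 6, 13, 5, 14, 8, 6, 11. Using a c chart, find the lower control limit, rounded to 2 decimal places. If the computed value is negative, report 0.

0.25

c̄ = (10 + 6 + 11 + 11 + 9 + 11 + 10 + 11 + 6 + 11 + 12 + 6 + 13 + 5 + 14 + 8 + 6 + 11) / 18 = 171 / 18 = 9.5000
LCL = c̄ − 3√c̄ = 9.5000 − 3 × 3.0822 = 0.2534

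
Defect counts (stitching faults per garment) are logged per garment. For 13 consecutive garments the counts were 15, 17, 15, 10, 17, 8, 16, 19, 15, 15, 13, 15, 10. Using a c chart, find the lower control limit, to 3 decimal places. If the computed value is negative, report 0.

2.914

c̄ = (15 + 17 + 15 + 10 + 17 + 8 + 16 + 19 + 15 + 15 + 13 + 15 + 10) / 13 = 185 / 13 = 14.2308
LCL = c̄ − 3√c̄ = 14.2308 − 3 × 3.7724 = 2.9137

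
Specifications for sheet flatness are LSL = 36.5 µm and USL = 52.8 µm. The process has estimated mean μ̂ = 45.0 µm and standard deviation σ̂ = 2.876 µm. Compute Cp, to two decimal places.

Cp = (USL − LSL) / (6σ̂) = (52.8 − 36.5) / (6 × 2.876) = 16.3000 / 17.2560 = 0.9446

0.94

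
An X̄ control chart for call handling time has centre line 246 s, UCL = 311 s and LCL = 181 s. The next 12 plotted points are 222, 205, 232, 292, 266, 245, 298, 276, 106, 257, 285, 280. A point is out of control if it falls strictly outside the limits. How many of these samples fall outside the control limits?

1

Compare each point to [181, 311]: sample 9 = 106 < LCL.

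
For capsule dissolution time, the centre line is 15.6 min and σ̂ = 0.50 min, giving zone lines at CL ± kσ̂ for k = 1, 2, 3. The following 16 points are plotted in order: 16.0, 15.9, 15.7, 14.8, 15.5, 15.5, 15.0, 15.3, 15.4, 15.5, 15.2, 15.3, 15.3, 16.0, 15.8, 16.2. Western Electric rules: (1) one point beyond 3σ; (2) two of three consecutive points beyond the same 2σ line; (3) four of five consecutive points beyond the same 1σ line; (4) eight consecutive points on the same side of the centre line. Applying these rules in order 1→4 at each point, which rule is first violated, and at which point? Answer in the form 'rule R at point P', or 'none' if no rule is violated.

rule 4 at point 11

Zone of each point (C = within 1σ̂, B = 1σ̂–2σ̂, A = 2σ̂–3σ̂, * = beyond 3σ̂; sign = side of CL): 1:+C, 2:+C, 3:+C, 4:-B, 5:-C, 6:-C, 7:-B, 8:-C, 9:-C, 10:-C, 11:-C, 12:-C, 13:-C, 14:+C, 15:+C, 16:+B
Rule 4 (eight consecutive points on the same side of the centre line) is satisfied at point 11.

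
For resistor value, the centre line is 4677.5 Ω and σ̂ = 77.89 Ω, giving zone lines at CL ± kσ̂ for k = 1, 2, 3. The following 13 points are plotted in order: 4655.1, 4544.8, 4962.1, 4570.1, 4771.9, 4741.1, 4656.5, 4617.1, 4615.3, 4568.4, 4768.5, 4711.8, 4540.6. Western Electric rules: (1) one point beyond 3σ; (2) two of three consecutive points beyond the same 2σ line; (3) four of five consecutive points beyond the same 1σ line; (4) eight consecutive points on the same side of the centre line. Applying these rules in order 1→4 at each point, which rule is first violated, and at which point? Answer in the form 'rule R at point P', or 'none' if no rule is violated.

rule 1 at point 3

Zone of each point (C = within 1σ̂, B = 1σ̂–2σ̂, A = 2σ̂–3σ̂, * = beyond 3σ̂; sign = side of CL): 1:-C, 2:-B, 3:+*, 4:-B, 5:+B, 6:+C, 7:-C, 8:-C, 9:-C, 10:-B, 11:+B, 12:+C, 13:-B
Rule 1 (one point beyond the 3σ limits) is satisfied at point 3.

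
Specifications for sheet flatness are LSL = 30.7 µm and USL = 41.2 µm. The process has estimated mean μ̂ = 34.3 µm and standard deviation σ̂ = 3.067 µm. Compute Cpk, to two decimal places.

0.39

Cpu = (USL − μ̂) / (3σ̂) = (41.2 − 34.3) / (3 × 3.067) = 0.7499; Cpl = (μ̂ − LSL) / (3σ̂) = (34.3 − 30.7) / (3 × 3.067) = 0.3913; Cpk = min(Cpu, Cpl) = 0.3913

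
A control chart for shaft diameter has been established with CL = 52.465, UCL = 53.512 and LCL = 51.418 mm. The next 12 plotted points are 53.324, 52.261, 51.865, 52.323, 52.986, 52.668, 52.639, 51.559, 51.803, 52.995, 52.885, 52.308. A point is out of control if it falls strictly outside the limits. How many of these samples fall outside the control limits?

0

All 12 points lie within [51.418, 53.512].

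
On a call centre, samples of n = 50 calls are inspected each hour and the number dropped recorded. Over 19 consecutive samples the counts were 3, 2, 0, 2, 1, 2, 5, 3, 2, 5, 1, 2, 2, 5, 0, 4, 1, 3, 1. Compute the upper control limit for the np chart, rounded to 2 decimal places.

p̄ = Σdᵢ / (k·n) = 44 / (19 × 50) = 0.04632
UCL = np̄ + 3·√(np̄(1−p̄)) = 2.3158 + 3 × √(2.3158×0.95368) = 2.3158 + 3 × 1.4861 = 6.7741

6.77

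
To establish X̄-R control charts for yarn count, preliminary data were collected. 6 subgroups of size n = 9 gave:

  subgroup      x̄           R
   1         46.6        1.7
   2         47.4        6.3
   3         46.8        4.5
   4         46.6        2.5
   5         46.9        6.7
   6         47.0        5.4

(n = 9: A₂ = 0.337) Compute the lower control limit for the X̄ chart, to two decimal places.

X̄̄ = (46.6 + 47.4 + 46.8 + 46.6 + 46.9 + 47.0) / 6 = 281.3000 / 6 = 46.8833
R̄ = (1.7 + 6.3 + 4.5 + 2.5 + 6.7 + 5.4) / 6 = 27.1000 / 6 = 4.5167
LCL = X̄̄ − A₂·R̄ = 46.8833 − 0.337 × 4.5167 = 45.3612

45.36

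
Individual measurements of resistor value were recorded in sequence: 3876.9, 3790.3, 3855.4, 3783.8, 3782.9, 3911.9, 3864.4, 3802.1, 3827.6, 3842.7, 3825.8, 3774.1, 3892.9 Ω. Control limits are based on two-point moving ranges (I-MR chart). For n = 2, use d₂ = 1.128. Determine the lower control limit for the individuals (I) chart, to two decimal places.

3679.99

X̄ = (3876.9 + 3790.3 + 3855.4 + 3783.8 + 3782.9 + 3911.9 + 3864.4 + 3802.1 + 3827.6 + 3842.7 + 3825.8 + 3774.1 + 3892.9) / 13 = 3833.1385
Moving ranges: 86.6, 65.1, 71.6, 0.9, 129.0, 47.5, 62.3, 25.5, 15.1, 16.9, 51.7, 118.8; M̄R̄ = 691.0000 / 12 = 57.5833
LCL = X̄ − 3·M̄R̄/d₂ = 3833.1385 − 3 × 57.5833 / 1.128 = 3679.9913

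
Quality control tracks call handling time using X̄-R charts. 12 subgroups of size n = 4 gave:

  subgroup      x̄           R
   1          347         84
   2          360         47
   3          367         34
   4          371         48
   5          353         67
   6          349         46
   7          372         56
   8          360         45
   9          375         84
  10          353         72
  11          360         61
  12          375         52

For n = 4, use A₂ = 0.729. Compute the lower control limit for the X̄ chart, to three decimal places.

319.551

X̄̄ = (347 + 360 + 367 + 371 + 353 + 349 + 372 + 360 + 375 + 353 + 360 + 375) / 12 = 4342.0000 / 12 = 361.8333
R̄ = (84 + 47 + 34 + 48 + 67 + 46 + 56 + 45 + 84 + 72 + 61 + 52) / 12 = 696.0000 / 12 = 58.0000
LCL = X̄̄ − A₂·R̄ = 361.8333 − 0.729 × 58.0000 = 319.5513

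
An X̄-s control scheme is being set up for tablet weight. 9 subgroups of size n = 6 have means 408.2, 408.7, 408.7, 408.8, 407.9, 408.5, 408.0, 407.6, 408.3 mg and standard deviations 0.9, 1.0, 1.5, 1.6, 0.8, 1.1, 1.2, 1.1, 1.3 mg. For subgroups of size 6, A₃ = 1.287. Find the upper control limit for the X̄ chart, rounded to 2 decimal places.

409.80

X̄̄ = (408.2 + 408.7 + 408.7 + 408.8 + 407.9 + 408.5 + 408.0 + 407.6 + 408.3) / 9 = 408.3000
s̄ = (0.9 + 1.0 + 1.5 + 1.6 + 0.8 + 1.1 + 1.2 + 1.1 + 1.3) / 9 = 1.1667
UCL = X̄̄ + A₃·s̄ = 408.3000 + 1.287 × 1.1667 = 409.8015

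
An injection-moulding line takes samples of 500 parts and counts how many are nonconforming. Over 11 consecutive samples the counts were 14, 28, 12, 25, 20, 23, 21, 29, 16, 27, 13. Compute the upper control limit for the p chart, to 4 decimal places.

0.0682

p̄ = Σdᵢ / (k·n) = 228 / (11 × 500) = 0.04145
UCL = p̄ + 3·√(p̄(1−p̄)/n) = 0.04145 + 3 × √(0.04145×0.95855/500) = 0.04145 + 3 × 0.00891 = 0.06820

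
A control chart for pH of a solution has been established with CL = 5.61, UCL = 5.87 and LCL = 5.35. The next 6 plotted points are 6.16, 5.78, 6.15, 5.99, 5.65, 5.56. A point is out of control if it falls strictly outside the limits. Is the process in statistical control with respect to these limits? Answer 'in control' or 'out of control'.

out of control

Compare each point to [5.35, 5.87]: sample 1 = 6.16 > UCL; sample 3 = 6.15 > UCL; sample 4 = 5.99 > UCL.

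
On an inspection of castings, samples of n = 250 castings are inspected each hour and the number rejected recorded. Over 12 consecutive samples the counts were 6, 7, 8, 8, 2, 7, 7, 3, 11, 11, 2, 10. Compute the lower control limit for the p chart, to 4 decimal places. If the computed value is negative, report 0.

p̄ = Σdᵢ / (k·n) = 82 / (12 × 250) = 0.02733
LCL = p̄ − 3·√(p̄(1−p̄)/n) = 0.02733 − 3 × 0.01031 = -0.00360 → 0 (negative, so LCL = 0)

0.0000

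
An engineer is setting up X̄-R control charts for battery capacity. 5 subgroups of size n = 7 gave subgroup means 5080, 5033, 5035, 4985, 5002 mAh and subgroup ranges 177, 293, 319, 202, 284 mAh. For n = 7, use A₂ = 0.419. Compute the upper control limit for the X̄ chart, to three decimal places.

X̄̄ = (5080 + 5033 + 5035 + 4985 + 5002) / 5 = 25135.0000 / 5 = 5027.0000
R̄ = (177 + 293 + 319 + 202 + 284) / 5 = 1275.0000 / 5 = 255.0000
UCL = X̄̄ + A₂·R̄ = 5027.0000 + 0.419 × 255.0000 = 5133.8450

5133.845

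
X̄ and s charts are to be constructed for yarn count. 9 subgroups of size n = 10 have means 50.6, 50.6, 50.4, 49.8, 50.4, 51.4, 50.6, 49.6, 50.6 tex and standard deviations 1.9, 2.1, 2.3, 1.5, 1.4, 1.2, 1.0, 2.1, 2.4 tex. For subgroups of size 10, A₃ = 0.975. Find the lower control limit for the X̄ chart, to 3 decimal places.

X̄̄ = (50.6 + 50.6 + 50.4 + 49.8 + 50.4 + 51.4 + 50.6 + 49.6 + 50.6) / 9 = 50.4444
s̄ = (1.9 + 2.1 + 2.3 + 1.5 + 1.4 + 1.2 + 1.0 + 2.1 + 2.4) / 9 = 1.7667
LCL = X̄̄ − A₃·s̄ = 50.4444 − 0.975 × 1.7667 = 48.7219

48.722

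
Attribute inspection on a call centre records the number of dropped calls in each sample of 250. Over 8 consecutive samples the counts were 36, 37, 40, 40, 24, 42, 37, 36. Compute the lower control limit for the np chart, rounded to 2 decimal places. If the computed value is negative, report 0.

p̄ = Σdᵢ / (k·n) = 292 / (8 × 250) = 0.14600
LCL = np̄ − 3·√(np̄(1−p̄)) = 36.5000 − 3 × 5.5831 = 19.7507

19.75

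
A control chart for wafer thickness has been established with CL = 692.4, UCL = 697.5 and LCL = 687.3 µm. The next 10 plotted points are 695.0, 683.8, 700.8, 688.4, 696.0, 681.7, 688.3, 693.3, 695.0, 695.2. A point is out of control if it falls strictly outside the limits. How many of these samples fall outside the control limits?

Compare each point to [687.3, 697.5]: sample 2 = 683.8 < LCL; sample 3 = 700.8 > UCL; sample 6 = 681.7 < LCL.

3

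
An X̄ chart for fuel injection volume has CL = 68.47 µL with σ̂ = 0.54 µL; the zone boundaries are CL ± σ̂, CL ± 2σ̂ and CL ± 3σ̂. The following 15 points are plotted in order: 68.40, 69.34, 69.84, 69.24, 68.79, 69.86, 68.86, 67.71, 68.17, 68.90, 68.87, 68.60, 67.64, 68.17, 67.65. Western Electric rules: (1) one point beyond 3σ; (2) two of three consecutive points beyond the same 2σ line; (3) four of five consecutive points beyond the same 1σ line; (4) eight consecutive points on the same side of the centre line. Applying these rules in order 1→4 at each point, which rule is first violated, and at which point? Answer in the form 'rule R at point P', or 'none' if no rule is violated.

rule 3 at point 6

Zone of each point (C = within 1σ̂, B = 1σ̂–2σ̂, A = 2σ̂–3σ̂, * = beyond 3σ̂; sign = side of CL): 1:-C, 2:+B, 3:+A, 4:+B, 5:+C, 6:+A, 7:+C, 8:-B, 9:-C, 10:+C, 11:+C, 12:+C, 13:-B, 14:-C, 15:-B
Rule 3 (four of five consecutive points beyond the same 1σ limit) is satisfied at point 6.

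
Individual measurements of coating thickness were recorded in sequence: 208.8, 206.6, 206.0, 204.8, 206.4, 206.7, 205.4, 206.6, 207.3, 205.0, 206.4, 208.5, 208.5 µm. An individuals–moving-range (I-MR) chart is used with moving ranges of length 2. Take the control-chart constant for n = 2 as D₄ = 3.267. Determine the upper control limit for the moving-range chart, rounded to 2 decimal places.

Moving ranges: 2.2, 0.6, 1.2, 1.6, 0.3, 1.3, 1.2, 0.7, 2.3, 1.4, 2.1, 0.0; M̄R̄ = 14.9000 / 12 = 1.2417
UCL_MR = D₄·M̄R̄ = 3.267 × 1.2417 = 4.0565

4.06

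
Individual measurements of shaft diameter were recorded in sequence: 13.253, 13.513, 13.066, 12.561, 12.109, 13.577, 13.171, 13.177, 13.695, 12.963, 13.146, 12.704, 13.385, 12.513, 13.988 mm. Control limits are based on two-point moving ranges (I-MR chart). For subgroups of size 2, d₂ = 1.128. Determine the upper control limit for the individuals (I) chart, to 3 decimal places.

14.726

X̄ = (13.253 + 13.513 + 13.066 + 12.561 + 12.109 + 13.577 + 13.171 + 13.177 + 13.695 + 12.963 + 13.146 + 12.704 + 13.385 + 12.513 + 13.988) / 15 = 13.1214
Moving ranges: 0.260, 0.447, 0.505, 0.452, 1.468, 0.406, 0.006, 0.518, 0.732, 0.183, 0.442, 0.681, 0.872, 1.475; M̄R̄ = 8.4470 / 14 = 0.6034
UCL = X̄ + 3·M̄R̄/d₂ = 13.1214 + 3 × 0.6034 / 1.128 = 14.7261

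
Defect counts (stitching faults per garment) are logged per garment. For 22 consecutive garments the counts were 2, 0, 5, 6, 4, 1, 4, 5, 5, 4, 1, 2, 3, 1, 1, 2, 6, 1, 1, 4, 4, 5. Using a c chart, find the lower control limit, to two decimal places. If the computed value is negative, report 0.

0.00

c̄ = (2 + 0 + 5 + 6 + 4 + 1 + 4 + 5 + 5 + 4 + 1 + 2 + 3 + 1 + 1 + 2 + 6 + 1 + 1 + 4 + 4 + 5) / 22 = 67 / 22 = 3.0455
LCL = c̄ − 3√c̄ = 3.0455 − 3 × 1.7451 = -2.1899 → 0 (cannot be negative)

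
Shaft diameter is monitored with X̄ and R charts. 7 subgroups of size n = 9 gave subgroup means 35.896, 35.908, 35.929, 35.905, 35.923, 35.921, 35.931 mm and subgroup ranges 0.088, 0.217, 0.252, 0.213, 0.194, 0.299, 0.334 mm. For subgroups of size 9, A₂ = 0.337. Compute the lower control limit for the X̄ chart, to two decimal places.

35.84

X̄̄ = (35.896 + 35.908 + 35.929 + 35.905 + 35.923 + 35.921 + 35.931) / 7 = 251.4130 / 7 = 35.9161
R̄ = (0.088 + 0.217 + 0.252 + 0.213 + 0.194 + 0.299 + 0.334) / 7 = 1.5970 / 7 = 0.2281
LCL = X̄̄ − A₂·R̄ = 35.9161 − 0.337 × 0.2281 = 35.8393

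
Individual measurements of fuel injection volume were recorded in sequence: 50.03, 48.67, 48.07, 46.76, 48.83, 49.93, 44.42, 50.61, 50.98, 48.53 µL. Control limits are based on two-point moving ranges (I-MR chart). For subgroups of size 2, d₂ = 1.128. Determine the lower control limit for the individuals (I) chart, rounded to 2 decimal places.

42.49

X̄ = (50.03 + 48.67 + 48.07 + 46.76 + 48.83 + 49.93 + 44.42 + 50.61 + 50.98 + 48.53) / 10 = 48.6830
Moving ranges: 1.36, 0.60, 1.31, 2.07, 1.10, 5.51, 6.19, 0.37, 2.45; M̄R̄ = 20.9600 / 9 = 2.3289
LCL = X̄ − 3·M̄R̄/d₂ = 48.6830 − 3 × 2.3289 / 1.128 = 42.4891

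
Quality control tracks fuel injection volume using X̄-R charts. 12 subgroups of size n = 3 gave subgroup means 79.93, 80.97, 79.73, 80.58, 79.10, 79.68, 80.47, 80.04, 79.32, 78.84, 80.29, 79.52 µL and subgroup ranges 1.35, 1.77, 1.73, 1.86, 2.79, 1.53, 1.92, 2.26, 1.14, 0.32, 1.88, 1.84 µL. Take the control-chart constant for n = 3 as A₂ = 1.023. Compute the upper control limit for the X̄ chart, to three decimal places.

X̄̄ = (79.93 + 80.97 + 79.73 + 80.58 + 79.10 + 79.68 + 80.47 + 80.04 + 79.32 + 78.84 + 80.29 + 79.52) / 12 = 958.4700 / 12 = 79.8725
R̄ = (1.35 + 1.77 + 1.73 + 1.86 + 2.79 + 1.53 + 1.92 + 2.26 + 1.14 + 0.32 + 1.88 + 1.84) / 12 = 20.3900 / 12 = 1.6992
UCL = X̄̄ + A₂·R̄ = 79.8725 + 1.023 × 1.6992 = 81.6107

81.611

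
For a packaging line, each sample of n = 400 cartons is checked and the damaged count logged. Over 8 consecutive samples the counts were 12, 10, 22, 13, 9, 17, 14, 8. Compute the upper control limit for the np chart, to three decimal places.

p̄ = Σdᵢ / (k·n) = 105 / (8 × 400) = 0.03281
UCL = np̄ + 3·√(np̄(1−p̄)) = 13.1250 + 3 × √(13.1250×0.96719) = 13.1250 + 3 × 3.5629 = 23.8137

23.814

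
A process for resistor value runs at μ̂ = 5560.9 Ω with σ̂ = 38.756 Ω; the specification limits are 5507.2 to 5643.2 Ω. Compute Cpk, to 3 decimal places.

Cpu = (USL − μ̂) / (3σ̂) = (5643.2 − 5560.9) / (3 × 38.756) = 0.7078; Cpl = (μ̂ − LSL) / (3σ̂) = (5560.9 − 5507.2) / (3 × 38.756) = 0.4619; Cpk = min(Cpu, Cpl) = 0.4619

0.462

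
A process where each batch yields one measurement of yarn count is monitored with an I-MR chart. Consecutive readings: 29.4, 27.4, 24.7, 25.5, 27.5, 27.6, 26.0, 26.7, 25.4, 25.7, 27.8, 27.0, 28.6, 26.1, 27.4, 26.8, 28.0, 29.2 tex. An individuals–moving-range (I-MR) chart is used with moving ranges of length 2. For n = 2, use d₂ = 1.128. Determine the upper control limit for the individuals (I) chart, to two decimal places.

X̄ = (29.4 + 27.4 + 24.7 + 25.5 + 27.5 + 27.6 + 26.0 + 26.7 + 25.4 + 25.7 + 27.8 + 27.0 + 28.6 + 26.1 + 27.4 + 26.8 + 28.0 + 29.2) / 18 = 27.0444
Moving ranges: 2.0, 2.7, 0.8, 2.0, 0.1, 1.6, 0.7, 1.3, 0.3, 2.1, 0.8, 1.6, 2.5, 1.3, 0.6, 1.2, 1.2; M̄R̄ = 22.8000 / 17 = 1.3412
UCL = X̄ + 3·M̄R̄/d₂ = 27.0444 + 3 × 1.3412 / 1.128 = 30.6114

30.61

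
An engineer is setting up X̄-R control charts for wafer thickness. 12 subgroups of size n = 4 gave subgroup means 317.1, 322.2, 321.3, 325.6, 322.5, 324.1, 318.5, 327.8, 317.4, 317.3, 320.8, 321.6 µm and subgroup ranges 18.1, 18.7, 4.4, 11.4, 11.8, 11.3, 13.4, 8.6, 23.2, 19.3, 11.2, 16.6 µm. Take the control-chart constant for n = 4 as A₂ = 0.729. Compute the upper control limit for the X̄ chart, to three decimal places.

X̄̄ = (317.1 + 322.2 + 321.3 + 325.6 + 322.5 + 324.1 + 318.5 + 327.8 + 317.4 + 317.3 + 320.8 + 321.6) / 12 = 3856.2000 / 12 = 321.3500
R̄ = (18.1 + 18.7 + 4.4 + 11.4 + 11.8 + 11.3 + 13.4 + 8.6 + 23.2 + 19.3 + 11.2 + 16.6) / 12 = 168.0000 / 12 = 14.0000
UCL = X̄̄ + A₂·R̄ = 321.3500 + 0.729 × 14.0000 = 331.5560

331.556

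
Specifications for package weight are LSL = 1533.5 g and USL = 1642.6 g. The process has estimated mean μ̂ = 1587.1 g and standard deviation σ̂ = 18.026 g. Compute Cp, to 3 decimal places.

1.009

Cp = (USL − LSL) / (6σ̂) = (1642.6 − 1533.5) / (6 × 18.026) = 109.1000 / 108.1560 = 1.0087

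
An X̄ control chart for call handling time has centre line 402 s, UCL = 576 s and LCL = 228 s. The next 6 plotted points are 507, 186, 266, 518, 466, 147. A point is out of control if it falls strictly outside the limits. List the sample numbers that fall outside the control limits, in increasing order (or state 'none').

Compare each point to [228, 576]: sample 2 = 186 < LCL; sample 6 = 147 < LCL.

2, 6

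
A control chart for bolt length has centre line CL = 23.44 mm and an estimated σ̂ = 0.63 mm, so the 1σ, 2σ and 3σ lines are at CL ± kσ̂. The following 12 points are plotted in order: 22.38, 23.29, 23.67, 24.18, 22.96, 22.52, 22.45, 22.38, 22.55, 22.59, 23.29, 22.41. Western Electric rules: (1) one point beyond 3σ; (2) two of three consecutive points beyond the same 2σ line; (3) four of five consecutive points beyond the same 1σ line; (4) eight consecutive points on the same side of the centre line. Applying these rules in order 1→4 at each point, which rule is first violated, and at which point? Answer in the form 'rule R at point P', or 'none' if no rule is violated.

rule 3 at point 9

Zone of each point (C = within 1σ̂, B = 1σ̂–2σ̂, A = 2σ̂–3σ̂, * = beyond 3σ̂; sign = side of CL): 1:-B, 2:-C, 3:+C, 4:+B, 5:-C, 6:-B, 7:-B, 8:-B, 9:-B, 10:-B, 11:-C, 12:-B
Rule 3 (four of five consecutive points beyond the same 1σ limit) is satisfied at point 9.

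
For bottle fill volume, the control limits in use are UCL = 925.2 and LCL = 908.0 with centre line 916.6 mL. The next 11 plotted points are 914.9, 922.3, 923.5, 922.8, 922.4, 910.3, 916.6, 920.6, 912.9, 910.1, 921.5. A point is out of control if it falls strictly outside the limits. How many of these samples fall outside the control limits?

All 11 points lie within [908.0, 925.2].

0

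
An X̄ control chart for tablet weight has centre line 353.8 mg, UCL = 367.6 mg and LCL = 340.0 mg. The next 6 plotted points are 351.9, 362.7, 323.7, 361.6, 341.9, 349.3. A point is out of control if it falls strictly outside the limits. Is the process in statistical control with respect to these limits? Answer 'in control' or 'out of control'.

out of control

Compare each point to [340.0, 367.6]: sample 3 = 323.7 < LCL.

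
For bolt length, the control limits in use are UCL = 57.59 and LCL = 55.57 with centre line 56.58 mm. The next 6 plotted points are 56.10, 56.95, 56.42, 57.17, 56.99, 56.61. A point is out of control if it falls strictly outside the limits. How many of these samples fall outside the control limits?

All 6 points lie within [55.57, 57.59].

0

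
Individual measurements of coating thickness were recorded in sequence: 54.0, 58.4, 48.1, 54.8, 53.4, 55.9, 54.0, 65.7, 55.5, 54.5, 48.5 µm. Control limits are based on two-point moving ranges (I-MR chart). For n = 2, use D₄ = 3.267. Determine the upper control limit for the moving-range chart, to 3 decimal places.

18.328

Moving ranges: 4.4, 10.3, 6.7, 1.4, 2.5, 1.9, 11.7, 10.2, 1.0, 6.0; M̄R̄ = 56.1000 / 10 = 5.6100
UCL_MR = D₄·M̄R̄ = 3.267 × 5.6100 = 18.3279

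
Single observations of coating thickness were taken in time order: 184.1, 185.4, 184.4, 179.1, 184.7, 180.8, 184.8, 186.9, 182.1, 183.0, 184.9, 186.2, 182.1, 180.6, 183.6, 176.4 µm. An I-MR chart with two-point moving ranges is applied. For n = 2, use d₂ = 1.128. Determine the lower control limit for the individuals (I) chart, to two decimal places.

X̄ = (184.1 + 185.4 + 184.4 + 179.1 + 184.7 + 180.8 + 184.8 + 186.9 + 182.1 + 183.0 + 184.9 + 186.2 + 182.1 + 180.6 + 183.6 + 176.4) / 16 = 183.0687
Moving ranges: 1.3, 1.0, 5.3, 5.6, 3.9, 4.0, 2.1, 4.8, 0.9, 1.9, 1.3, 4.1, 1.5, 3.0, 7.2; M̄R̄ = 47.9000 / 15 = 3.1933
LCL = X̄ − 3·M̄R̄/d₂ = 183.0687 − 3 × 3.1933 / 1.128 = 174.5758

174.58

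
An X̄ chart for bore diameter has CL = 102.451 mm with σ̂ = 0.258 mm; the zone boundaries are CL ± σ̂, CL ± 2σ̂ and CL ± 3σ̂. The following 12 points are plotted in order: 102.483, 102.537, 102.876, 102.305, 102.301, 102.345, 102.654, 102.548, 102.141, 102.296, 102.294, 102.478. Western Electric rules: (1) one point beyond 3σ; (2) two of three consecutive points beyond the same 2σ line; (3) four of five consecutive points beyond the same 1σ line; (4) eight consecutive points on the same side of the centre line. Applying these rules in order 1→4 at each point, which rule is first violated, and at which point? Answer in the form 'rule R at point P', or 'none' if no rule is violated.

Zone of each point (C = within 1σ̂, B = 1σ̂–2σ̂, A = 2σ̂–3σ̂, * = beyond 3σ̂; sign = side of CL): 1:+C, 2:+C, 3:+B, 4:-C, 5:-C, 6:-C, 7:+C, 8:+C, 9:-B, 10:-C, 11:-C, 12:+C
No rule fires across all 12 points.

none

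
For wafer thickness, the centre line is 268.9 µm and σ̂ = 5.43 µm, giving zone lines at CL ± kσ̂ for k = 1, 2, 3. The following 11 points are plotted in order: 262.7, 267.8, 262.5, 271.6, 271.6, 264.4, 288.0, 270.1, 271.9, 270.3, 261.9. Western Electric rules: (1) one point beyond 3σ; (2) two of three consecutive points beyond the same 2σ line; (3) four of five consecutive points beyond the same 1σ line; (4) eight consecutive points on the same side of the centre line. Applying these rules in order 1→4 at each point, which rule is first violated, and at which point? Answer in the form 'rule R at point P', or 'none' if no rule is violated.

Zone of each point (C = within 1σ̂, B = 1σ̂–2σ̂, A = 2σ̂–3σ̂, * = beyond 3σ̂; sign = side of CL): 1:-B, 2:-C, 3:-B, 4:+C, 5:+C, 6:-C, 7:+*, 8:+C, 9:+C, 10:+C, 11:-B
Rule 1 (one point beyond the 3σ limits) is satisfied at point 7.

rule 1 at point 7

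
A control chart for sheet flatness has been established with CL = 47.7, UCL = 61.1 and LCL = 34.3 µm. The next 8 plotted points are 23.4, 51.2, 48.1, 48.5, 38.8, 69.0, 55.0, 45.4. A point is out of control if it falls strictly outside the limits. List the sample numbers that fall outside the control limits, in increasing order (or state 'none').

Compare each point to [34.3, 61.1]: sample 1 = 23.4 < LCL; sample 6 = 69.0 > UCL.

1, 6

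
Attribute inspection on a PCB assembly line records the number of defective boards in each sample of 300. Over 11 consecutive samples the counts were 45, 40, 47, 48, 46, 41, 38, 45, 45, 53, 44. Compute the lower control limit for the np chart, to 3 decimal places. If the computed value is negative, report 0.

26.220

p̄ = Σdᵢ / (k·n) = 492 / (11 × 300) = 0.14909
LCL = np̄ − 3·√(np̄(1−p̄)) = 44.7273 − 3 × 6.1692 = 26.2197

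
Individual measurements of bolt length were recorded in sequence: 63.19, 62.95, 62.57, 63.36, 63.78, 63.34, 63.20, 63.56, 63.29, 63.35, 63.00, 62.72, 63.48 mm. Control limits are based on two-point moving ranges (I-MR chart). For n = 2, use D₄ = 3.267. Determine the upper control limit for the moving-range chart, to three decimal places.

1.222

Moving ranges: 0.24, 0.38, 0.79, 0.42, 0.44, 0.14, 0.36, 0.27, 0.06, 0.35, 0.28, 0.76; M̄R̄ = 4.4900 / 12 = 0.3742
UCL_MR = D₄·M̄R̄ = 3.267 × 0.3742 = 1.2224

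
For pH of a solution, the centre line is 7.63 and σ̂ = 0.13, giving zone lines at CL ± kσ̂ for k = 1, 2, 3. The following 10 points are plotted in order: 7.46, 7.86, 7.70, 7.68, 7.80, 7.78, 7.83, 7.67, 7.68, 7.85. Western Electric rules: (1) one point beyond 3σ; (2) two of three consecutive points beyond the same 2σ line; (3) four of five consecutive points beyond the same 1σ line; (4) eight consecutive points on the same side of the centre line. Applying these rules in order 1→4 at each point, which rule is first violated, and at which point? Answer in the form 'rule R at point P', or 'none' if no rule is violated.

rule 4 at point 9

Zone of each point (C = within 1σ̂, B = 1σ̂–2σ̂, A = 2σ̂–3σ̂, * = beyond 3σ̂; sign = side of CL): 1:-B, 2:+B, 3:+C, 4:+C, 5:+B, 6:+B, 7:+B, 8:+C, 9:+C, 10:+B
Rule 4 (eight consecutive points on the same side of the centre line) is satisfied at point 9.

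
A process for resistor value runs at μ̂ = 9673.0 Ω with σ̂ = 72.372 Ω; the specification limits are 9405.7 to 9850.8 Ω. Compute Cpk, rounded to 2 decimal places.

Cpu = (USL − μ̂) / (3σ̂) = (9850.8 − 9673.0) / (3 × 72.372) = 0.8189; Cpl = (μ̂ − LSL) / (3σ̂) = (9673.0 − 9405.7) / (3 × 72.372) = 1.2311; Cpk = min(Cpu, Cpl) = 0.8189

0.82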